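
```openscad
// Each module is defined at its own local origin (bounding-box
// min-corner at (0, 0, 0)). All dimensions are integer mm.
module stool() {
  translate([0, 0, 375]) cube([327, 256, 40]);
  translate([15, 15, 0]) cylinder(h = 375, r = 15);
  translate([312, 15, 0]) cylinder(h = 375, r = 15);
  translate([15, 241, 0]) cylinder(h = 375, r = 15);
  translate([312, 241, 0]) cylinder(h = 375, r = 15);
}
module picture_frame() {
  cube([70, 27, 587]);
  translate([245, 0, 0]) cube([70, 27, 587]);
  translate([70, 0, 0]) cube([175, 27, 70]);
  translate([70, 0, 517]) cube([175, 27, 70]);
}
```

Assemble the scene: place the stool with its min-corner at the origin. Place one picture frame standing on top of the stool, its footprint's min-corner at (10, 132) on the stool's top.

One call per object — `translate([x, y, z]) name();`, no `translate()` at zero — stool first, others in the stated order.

stool();
translate([10, 132, 415]) picture_frame();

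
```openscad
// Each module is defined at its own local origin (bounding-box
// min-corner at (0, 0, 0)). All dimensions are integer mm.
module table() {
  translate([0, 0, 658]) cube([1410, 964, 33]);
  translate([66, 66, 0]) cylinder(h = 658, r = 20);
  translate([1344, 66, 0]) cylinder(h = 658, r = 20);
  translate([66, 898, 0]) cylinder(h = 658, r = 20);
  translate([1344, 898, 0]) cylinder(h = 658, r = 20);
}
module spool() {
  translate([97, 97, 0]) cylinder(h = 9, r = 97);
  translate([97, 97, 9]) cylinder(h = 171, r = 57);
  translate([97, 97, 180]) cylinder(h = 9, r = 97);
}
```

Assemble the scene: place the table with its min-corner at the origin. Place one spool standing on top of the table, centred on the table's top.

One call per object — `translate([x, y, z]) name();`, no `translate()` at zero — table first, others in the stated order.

table();
translate([608, 385, 691]) spool();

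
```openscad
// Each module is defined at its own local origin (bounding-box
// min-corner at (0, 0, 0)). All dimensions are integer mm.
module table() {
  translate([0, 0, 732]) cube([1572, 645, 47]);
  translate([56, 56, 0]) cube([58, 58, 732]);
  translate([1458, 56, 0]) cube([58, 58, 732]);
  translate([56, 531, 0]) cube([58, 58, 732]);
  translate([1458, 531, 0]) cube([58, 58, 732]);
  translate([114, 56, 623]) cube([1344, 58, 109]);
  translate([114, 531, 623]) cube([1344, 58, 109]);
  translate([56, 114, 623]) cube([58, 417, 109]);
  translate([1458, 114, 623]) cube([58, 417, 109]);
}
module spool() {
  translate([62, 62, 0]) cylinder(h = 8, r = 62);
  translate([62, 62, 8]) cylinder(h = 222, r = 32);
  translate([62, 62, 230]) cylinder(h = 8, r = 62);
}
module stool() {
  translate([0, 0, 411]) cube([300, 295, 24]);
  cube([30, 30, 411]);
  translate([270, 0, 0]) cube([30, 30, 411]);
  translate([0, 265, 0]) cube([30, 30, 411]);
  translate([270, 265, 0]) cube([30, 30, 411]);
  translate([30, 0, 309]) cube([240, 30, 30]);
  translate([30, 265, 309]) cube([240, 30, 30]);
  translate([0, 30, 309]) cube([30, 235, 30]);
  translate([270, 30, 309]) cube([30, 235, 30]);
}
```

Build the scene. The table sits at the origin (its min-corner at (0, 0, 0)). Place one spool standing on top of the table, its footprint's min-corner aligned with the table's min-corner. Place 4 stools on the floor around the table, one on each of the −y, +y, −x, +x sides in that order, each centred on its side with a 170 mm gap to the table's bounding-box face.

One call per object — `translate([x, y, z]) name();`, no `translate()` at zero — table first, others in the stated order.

table();
translate([0, 0, 779]) spool();
translate([636, -465, 0]) stool();
translate([636, 815, 0]) stool();
translate([-470, 175, 0]) stool();
translate([1742, 175, 0]) stool();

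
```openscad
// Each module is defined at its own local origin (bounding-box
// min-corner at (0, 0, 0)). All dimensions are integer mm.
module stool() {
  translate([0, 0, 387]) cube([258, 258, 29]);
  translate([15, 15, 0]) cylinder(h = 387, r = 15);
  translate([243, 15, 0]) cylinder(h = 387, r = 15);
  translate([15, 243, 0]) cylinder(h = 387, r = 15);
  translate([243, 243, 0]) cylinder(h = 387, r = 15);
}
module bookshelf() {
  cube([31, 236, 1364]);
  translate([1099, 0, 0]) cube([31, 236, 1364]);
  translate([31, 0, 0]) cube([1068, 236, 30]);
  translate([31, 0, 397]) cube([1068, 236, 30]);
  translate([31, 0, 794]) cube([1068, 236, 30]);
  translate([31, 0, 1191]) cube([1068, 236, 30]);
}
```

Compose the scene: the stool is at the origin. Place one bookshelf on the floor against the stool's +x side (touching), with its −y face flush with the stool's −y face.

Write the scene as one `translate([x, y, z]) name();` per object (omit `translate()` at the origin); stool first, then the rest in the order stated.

stool();
translate([258, 0, 0]) bookshelf();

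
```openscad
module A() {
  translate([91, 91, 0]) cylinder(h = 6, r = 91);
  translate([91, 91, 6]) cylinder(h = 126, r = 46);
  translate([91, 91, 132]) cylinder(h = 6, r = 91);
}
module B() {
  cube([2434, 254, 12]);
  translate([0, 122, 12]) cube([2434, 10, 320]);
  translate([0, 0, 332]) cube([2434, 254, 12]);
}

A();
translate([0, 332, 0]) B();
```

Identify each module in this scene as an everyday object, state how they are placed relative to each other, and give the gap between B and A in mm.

The I-beam's nearest face is 150 mm from the spool's +y face.

A is a spool. B is an I-beam. The I-beam is on the floor beside the spool on its +y side. The gap between the I-beam and the spool is 150 mm.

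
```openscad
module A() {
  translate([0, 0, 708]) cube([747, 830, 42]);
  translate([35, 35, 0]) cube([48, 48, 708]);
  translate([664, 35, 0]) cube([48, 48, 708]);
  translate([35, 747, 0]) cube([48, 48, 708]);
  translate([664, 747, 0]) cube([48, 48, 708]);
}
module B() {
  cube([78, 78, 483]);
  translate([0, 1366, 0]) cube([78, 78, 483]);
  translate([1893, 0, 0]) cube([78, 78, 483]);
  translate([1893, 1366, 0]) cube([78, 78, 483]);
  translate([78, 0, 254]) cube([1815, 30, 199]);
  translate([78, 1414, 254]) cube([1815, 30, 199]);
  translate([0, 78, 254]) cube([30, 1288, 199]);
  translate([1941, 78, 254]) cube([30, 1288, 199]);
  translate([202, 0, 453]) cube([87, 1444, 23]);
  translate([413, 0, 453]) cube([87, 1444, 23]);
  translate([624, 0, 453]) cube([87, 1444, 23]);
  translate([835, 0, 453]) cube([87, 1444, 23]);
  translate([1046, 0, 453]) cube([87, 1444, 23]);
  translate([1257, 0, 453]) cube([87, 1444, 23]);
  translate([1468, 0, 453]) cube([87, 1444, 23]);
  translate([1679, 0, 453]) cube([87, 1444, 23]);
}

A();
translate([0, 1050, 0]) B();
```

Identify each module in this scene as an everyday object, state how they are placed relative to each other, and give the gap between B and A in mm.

A is a table. B is a bed frame. The bed frame is on the floor beside the table on its +y side. The gap between the bed frame and the table is 220 mm.

The bed frame's nearest face is 220 mm from the table's +y face.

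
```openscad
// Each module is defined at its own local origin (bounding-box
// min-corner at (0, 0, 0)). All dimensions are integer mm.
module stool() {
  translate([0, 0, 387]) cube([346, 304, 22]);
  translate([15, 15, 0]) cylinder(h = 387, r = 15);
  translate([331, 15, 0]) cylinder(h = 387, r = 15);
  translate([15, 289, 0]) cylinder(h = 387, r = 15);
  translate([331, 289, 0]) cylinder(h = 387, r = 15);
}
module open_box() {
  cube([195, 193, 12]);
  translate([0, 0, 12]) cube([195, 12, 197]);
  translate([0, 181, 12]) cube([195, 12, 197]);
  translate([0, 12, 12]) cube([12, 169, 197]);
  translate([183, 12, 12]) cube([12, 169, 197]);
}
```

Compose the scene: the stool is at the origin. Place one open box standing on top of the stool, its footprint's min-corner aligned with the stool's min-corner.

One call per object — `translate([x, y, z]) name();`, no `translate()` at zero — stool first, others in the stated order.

stool();
translate([0, 0, 409]) open_box();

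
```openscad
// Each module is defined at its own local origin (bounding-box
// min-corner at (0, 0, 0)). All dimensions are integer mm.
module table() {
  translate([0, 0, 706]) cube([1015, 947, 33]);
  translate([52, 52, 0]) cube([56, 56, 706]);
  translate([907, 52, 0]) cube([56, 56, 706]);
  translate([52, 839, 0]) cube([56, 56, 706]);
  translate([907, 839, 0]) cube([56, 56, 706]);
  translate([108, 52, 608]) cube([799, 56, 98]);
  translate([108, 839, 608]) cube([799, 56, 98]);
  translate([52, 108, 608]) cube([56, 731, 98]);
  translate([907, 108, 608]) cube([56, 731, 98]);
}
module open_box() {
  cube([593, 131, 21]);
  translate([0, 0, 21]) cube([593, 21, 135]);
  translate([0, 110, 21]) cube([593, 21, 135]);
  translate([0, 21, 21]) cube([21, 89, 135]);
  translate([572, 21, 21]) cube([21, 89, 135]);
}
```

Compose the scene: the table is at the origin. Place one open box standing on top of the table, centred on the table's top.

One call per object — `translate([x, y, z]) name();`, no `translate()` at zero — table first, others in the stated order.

table();
translate([211, 408, 739]) open_box();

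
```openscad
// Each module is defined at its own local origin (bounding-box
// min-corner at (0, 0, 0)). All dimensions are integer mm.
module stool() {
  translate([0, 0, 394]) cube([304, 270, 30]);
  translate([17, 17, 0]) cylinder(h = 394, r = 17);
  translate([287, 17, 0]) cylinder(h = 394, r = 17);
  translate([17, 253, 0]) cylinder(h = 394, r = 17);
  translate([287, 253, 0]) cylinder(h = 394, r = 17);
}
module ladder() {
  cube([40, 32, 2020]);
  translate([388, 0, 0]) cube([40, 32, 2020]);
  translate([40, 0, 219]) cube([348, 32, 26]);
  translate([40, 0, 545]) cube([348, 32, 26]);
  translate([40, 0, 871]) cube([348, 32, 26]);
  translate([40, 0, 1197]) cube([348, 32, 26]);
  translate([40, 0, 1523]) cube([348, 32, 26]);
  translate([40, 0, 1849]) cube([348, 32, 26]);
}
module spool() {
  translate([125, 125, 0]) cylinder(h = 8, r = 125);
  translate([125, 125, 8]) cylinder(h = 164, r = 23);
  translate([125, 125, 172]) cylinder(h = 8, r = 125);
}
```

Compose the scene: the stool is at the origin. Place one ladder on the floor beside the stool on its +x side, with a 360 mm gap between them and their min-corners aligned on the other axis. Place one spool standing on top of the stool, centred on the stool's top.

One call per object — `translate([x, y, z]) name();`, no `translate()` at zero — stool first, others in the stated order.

stool();
translate([664, 0, 0]) ladder();
translate([27, 10, 424]) spool();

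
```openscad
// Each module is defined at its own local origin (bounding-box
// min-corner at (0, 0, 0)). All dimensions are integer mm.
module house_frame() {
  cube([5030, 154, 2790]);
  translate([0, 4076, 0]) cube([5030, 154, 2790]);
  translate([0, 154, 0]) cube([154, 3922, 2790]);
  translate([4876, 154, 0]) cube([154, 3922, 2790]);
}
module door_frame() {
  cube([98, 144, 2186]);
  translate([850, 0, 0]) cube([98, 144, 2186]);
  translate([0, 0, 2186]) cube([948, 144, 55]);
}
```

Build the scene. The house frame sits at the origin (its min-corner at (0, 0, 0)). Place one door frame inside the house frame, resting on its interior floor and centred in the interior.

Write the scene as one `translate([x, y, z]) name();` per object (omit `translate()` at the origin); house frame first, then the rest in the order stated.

house_frame();
translate([2041, 2043, 0]) door_frame();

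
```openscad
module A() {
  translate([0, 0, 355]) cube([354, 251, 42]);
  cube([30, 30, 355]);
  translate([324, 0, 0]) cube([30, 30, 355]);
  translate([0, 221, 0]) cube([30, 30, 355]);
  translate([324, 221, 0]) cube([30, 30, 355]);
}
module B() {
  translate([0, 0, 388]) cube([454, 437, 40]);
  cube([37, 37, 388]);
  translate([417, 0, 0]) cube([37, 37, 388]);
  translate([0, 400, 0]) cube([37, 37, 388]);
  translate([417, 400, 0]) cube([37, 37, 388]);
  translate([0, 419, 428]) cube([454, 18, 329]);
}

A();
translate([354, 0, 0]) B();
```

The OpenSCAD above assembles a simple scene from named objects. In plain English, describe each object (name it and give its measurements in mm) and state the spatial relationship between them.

A is a four-legged stool. The seat is 354×251 mm, 42 mm thick, top at z = 397 mm. It stands on four square legs, each 30×30 mm in cross-section, from z = 0 to the seat underside, each flush with a corner of the seat.

B is a chair. The seat is a 454×437×40 mm slab with its top at z = 428 mm, on four 37×37 mm corner legs (flush with the seat edges, standing on z = 0). A flat backrest 18 mm thick, 329 mm tall, spans the full seat width and rises from the seat top along its +y edge, rear face flush with the rear of the seat.

The chair is against the stool's +x side, with their −y faces flush.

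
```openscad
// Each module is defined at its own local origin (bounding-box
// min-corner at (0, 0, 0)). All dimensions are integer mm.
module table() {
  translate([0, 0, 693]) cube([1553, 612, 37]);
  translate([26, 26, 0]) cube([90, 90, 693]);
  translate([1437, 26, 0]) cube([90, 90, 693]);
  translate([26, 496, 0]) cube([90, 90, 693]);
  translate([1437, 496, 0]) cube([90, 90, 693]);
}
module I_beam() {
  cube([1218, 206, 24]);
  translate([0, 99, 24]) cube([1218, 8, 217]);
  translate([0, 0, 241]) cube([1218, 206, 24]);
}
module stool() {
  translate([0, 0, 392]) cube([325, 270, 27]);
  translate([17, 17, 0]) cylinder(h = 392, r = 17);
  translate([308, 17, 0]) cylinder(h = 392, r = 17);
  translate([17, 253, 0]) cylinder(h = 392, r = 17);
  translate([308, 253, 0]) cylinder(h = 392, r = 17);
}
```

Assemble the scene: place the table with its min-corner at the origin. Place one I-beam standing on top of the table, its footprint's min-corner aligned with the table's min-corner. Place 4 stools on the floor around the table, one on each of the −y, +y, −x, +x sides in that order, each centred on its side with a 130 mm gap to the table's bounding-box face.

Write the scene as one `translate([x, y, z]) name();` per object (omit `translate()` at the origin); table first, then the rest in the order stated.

table();
translate([0, 0, 730]) I_beam();
translate([614, -400, 0]) stool();
translate([614, 742, 0]) stool();
translate([-455, 171, 0]) stool();
translate([1683, 171, 0]) stool();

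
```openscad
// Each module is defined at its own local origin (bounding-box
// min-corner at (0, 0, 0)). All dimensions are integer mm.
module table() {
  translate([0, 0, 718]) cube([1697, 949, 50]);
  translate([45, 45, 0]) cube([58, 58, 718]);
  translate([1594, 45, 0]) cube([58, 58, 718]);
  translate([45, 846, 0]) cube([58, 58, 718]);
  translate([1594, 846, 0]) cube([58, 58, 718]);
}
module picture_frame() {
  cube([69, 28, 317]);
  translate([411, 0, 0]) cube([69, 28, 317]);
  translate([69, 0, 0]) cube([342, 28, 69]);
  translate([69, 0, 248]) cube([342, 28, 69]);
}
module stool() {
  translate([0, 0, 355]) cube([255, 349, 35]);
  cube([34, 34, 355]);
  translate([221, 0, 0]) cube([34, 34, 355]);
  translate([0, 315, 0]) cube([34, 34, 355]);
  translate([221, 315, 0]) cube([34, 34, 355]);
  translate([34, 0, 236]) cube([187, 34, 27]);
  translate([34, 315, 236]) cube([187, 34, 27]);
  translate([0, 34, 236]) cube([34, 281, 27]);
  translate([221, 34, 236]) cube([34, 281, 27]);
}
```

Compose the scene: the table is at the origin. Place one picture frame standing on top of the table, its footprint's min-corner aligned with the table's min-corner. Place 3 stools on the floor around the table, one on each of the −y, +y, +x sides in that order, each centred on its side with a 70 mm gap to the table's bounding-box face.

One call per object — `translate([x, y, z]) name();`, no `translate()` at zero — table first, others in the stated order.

table();
translate([0, 0, 768]) picture_frame();
translate([721, -419, 0]) stool();
translate([721, 1019, 0]) stool();
translate([1767, 300, 0]) stool();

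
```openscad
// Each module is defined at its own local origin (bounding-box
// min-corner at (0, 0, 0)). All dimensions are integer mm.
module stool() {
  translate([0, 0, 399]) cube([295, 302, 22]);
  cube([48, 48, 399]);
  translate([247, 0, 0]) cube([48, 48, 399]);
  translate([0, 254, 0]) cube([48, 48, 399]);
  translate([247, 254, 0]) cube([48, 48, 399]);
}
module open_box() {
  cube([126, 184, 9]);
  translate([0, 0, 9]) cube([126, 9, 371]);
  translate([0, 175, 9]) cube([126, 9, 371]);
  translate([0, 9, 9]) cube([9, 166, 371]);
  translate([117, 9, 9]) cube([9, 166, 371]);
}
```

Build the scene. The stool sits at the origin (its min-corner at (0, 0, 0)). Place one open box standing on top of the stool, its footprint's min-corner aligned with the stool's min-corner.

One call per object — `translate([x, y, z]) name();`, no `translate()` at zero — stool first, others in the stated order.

stool();
translate([0, 0, 421]) open_box();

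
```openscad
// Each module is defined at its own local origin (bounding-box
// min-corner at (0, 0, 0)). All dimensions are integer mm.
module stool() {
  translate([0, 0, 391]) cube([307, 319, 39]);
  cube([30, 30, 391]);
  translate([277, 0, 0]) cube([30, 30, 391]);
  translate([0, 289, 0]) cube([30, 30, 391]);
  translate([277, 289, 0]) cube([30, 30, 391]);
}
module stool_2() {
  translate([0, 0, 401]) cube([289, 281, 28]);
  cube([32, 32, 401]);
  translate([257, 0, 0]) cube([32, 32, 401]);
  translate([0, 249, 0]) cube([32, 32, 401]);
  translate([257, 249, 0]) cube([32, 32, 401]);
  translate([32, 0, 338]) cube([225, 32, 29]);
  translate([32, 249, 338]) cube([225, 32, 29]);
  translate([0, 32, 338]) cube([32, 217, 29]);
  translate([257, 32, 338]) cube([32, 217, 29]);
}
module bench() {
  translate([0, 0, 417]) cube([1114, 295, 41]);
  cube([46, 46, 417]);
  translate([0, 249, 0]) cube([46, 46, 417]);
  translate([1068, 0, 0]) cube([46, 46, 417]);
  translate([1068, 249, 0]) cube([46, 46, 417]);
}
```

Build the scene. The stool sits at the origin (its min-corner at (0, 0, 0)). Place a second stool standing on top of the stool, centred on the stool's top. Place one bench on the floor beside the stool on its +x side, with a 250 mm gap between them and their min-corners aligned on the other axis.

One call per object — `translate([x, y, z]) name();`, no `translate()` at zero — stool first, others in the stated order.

stool();
translate([9, 19, 430]) stool_2();
translate([557, 0, 0]) bench();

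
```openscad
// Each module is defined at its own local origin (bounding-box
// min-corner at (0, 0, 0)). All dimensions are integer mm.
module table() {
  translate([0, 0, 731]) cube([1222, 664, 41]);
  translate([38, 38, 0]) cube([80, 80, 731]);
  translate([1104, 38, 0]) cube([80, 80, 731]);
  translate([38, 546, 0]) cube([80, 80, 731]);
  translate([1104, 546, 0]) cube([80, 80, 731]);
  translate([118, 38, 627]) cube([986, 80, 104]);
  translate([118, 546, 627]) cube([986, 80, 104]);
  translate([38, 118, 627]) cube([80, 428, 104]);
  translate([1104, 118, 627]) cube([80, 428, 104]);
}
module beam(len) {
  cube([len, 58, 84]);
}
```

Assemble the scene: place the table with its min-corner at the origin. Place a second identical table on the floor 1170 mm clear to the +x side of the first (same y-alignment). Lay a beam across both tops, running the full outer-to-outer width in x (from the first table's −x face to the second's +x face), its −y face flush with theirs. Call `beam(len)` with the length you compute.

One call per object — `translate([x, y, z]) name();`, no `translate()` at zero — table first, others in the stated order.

table();
translate([2392, 0, 0]) table();
translate([0, 0, 772]) beam(3614);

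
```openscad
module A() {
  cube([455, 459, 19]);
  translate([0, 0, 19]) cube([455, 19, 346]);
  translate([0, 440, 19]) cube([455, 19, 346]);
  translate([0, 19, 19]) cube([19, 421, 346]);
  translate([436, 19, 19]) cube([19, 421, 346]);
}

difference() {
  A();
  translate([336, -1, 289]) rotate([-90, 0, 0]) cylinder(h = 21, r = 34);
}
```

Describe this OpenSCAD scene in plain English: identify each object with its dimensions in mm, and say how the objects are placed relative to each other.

A is an open storage box with external size 455×459×365 mm and wall thickness 19 mm (the base is also 19 mm thick). The base covers the whole footprint; the four walls stand on the base, with the y-facing walls full-width and the x-facing walls fitting between their inner faces.

The open box has a circular hole of radius 34 mm through its front wall, centred at (x = 336, z = 289).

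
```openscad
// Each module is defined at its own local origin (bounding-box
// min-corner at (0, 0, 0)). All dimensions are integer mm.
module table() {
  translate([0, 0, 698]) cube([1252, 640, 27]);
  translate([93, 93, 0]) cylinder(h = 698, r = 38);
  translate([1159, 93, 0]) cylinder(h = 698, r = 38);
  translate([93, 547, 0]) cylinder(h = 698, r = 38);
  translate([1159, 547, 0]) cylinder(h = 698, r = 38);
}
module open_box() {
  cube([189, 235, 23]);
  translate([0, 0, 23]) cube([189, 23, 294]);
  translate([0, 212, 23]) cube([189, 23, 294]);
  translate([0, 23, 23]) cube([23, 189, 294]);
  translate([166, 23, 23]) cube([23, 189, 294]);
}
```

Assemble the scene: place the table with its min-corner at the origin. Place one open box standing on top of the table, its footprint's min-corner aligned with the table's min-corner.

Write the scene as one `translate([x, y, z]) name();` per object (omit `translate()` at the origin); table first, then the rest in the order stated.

table();
translate([0, 0, 725]) open_box();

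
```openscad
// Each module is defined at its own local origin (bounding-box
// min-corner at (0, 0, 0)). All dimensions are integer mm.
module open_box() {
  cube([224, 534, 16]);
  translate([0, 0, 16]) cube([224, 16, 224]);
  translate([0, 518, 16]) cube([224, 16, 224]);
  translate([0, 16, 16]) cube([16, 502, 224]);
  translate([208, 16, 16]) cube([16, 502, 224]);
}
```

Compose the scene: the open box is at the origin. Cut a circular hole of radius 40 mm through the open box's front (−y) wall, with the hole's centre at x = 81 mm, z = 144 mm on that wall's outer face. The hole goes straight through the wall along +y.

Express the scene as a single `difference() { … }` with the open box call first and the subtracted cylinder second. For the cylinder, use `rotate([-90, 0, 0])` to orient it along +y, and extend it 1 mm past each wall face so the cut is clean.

difference() {
  open_box();
  translate([81, -1, 144]) rotate([-90, 0, 0]) cylinder(h = 18, r = 40);
}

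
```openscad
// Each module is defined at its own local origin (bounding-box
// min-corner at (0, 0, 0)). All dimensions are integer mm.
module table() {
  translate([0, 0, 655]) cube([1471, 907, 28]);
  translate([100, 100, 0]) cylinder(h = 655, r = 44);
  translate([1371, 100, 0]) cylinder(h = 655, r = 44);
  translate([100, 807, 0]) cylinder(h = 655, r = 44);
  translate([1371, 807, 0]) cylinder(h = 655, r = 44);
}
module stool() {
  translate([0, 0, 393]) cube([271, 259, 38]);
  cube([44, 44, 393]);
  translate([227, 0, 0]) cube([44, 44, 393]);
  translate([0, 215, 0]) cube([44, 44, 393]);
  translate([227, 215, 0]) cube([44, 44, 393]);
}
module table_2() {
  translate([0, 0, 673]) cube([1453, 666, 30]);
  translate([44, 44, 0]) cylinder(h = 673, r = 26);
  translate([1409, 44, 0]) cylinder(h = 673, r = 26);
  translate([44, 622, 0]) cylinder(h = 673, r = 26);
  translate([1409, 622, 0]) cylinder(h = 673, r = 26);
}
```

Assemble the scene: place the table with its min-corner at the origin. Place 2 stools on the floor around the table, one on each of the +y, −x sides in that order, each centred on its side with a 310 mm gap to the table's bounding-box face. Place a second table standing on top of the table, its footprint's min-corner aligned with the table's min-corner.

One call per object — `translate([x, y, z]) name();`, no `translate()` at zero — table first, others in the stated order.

table();
translate([600, 1217, 0]) stool();
translate([-581, 324, 0]) stool();
translate([0, 0, 683]) table_2();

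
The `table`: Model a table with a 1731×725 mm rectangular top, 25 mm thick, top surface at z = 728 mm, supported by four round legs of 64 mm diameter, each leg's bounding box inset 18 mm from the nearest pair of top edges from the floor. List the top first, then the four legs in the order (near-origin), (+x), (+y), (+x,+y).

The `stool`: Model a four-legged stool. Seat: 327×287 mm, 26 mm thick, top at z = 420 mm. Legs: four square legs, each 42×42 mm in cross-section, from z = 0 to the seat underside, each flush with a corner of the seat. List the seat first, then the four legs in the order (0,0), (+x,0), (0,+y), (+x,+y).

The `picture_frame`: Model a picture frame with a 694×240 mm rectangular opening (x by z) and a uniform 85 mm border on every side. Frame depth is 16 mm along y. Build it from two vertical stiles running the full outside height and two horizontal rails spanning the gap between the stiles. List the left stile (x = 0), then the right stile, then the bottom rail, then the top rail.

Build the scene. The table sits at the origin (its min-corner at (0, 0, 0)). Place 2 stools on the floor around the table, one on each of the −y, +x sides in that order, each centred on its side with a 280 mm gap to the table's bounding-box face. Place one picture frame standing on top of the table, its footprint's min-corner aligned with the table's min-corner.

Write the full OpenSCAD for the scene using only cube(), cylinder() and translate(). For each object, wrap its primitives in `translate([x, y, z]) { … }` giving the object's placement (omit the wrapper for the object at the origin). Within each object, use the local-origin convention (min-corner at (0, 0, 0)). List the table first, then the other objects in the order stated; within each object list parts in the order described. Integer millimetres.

translate([0, 0, 703]) cube([1731, 725, 25]);
translate([50, 50, 0]) cylinder(h = 703, r = 32);
translate([1681, 50, 0]) cylinder(h = 703, r = 32);
translate([50, 675, 0]) cylinder(h = 703, r = 32);
translate([1681, 675, 0]) cylinder(h = 703, r = 32);
translate([702, -567, 0]) {
  translate([0, 0, 394]) cube([327, 287, 26]);
  cube([42, 42, 394]);
  translate([285, 0, 0]) cube([42, 42, 394]);
  translate([0, 245, 0]) cube([42, 42, 394]);
  translate([285, 245, 0]) cube([42, 42, 394]);
}
translate([2011, 219, 0]) {
  translate([0, 0, 394]) cube([327, 287, 26]);
  cube([42, 42, 394]);
  translate([285, 0, 0]) cube([42, 42, 394]);
  translate([0, 245, 0]) cube([42, 42, 394]);
  translate([285, 245, 0]) cube([42, 42, 394]);
}
translate([0, 0, 728]) {
  cube([85, 16, 410]);
  translate([779, 0, 0]) cube([85, 16, 410]);
  translate([85, 0, 0]) cube([694, 16, 85]);
  translate([85, 0, 325]) cube([694, 16, 85]);
}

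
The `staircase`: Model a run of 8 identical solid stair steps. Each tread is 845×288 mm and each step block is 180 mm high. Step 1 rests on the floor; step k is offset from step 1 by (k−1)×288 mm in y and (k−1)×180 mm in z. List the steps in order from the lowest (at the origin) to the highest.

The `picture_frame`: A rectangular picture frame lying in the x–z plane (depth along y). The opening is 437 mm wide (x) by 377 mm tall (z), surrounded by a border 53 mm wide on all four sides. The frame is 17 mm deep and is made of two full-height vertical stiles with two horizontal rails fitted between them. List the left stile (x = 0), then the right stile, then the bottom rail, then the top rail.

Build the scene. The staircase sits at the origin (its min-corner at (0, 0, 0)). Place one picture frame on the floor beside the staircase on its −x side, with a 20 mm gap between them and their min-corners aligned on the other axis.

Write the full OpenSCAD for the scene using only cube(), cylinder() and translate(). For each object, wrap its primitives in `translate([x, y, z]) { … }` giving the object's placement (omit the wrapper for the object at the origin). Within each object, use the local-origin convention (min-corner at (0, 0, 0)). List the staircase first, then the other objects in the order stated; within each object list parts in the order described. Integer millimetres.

cube([845, 288, 180]);
translate([0, 288, 180]) cube([845, 288, 180]);
translate([0, 576, 360]) cube([845, 288, 180]);
translate([0, 864, 540]) cube([845, 288, 180]);
translate([0, 1152, 720]) cube([845, 288, 180]);
translate([0, 1440, 900]) cube([845, 288, 180]);
translate([0, 1728, 1080]) cube([845, 288, 180]);
translate([0, 2016, 1260]) cube([845, 288, 180]);
translate([-563, 0, 0]) {
  cube([53, 17, 483]);
  translate([490, 0, 0]) cube([53, 17, 483]);
  translate([53, 0, 0]) cube([437, 17, 53]);
  translate([53, 0, 430]) cube([437, 17, 53]);
}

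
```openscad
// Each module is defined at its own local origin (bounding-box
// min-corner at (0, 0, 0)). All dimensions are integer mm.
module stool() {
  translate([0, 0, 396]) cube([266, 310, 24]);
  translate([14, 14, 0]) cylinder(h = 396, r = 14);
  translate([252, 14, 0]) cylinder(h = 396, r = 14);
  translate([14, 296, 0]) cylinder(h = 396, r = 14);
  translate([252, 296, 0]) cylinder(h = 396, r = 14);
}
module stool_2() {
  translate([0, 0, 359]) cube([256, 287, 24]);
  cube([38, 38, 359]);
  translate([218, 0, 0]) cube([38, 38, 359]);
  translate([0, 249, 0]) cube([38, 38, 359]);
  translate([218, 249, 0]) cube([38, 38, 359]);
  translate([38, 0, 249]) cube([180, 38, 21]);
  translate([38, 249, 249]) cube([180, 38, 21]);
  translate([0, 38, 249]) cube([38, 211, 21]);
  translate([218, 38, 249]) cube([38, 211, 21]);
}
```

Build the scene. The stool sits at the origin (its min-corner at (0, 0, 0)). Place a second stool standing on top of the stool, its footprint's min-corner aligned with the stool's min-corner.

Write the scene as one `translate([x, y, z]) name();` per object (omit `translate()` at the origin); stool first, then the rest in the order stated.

stool();
translate([0, 0, 420]) stool_2();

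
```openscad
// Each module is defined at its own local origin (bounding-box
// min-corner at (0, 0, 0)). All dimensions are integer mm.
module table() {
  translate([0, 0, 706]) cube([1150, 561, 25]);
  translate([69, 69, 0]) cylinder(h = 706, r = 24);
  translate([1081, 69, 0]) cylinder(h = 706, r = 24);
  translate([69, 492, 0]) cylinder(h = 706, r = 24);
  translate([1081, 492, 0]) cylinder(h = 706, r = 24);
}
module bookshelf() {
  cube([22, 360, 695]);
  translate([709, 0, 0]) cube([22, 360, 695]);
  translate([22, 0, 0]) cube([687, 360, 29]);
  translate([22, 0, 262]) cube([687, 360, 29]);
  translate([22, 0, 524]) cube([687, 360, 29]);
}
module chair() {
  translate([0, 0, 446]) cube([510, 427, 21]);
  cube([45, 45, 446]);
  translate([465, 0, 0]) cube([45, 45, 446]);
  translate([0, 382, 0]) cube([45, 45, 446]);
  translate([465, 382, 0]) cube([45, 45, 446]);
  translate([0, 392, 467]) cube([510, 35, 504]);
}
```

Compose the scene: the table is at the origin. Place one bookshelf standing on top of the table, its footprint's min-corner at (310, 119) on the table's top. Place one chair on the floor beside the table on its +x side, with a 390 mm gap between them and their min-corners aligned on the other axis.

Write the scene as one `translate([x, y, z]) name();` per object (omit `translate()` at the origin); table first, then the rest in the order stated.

table();
translate([310, 119, 731]) bookshelf();
translate([1540, 0, 0]) chair();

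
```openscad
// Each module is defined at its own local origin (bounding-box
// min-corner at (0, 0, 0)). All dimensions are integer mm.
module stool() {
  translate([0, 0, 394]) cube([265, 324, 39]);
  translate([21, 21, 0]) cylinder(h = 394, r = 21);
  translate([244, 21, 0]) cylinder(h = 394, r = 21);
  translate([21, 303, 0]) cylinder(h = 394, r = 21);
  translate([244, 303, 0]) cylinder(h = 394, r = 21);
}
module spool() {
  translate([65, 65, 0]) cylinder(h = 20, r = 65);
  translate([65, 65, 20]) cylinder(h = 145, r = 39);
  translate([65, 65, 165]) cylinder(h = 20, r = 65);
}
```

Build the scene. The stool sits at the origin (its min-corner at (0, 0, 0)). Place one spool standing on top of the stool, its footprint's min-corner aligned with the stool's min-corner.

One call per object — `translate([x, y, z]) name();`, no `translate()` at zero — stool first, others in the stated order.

stool();
translate([0, 0, 433]) spool();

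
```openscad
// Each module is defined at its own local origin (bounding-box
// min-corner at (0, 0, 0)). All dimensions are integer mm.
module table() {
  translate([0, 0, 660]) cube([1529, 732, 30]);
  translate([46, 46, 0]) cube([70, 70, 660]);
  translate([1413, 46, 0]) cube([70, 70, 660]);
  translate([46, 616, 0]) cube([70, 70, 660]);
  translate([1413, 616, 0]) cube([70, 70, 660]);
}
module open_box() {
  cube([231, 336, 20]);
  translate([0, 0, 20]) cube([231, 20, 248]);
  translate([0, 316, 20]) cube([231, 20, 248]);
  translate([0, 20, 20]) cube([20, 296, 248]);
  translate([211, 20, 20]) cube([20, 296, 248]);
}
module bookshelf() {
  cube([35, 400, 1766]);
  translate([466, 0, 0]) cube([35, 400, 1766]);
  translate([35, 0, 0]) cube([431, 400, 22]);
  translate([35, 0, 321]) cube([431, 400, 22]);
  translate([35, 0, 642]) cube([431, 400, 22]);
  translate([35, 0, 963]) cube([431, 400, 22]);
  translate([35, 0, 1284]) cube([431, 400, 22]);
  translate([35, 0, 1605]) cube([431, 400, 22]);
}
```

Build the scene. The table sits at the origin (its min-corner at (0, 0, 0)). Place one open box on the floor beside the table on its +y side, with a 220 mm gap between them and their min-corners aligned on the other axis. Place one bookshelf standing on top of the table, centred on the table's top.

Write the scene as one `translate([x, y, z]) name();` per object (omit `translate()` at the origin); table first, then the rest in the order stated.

table();
translate([0, 952, 0]) open_box();
translate([514, 166, 690]) bookshelf();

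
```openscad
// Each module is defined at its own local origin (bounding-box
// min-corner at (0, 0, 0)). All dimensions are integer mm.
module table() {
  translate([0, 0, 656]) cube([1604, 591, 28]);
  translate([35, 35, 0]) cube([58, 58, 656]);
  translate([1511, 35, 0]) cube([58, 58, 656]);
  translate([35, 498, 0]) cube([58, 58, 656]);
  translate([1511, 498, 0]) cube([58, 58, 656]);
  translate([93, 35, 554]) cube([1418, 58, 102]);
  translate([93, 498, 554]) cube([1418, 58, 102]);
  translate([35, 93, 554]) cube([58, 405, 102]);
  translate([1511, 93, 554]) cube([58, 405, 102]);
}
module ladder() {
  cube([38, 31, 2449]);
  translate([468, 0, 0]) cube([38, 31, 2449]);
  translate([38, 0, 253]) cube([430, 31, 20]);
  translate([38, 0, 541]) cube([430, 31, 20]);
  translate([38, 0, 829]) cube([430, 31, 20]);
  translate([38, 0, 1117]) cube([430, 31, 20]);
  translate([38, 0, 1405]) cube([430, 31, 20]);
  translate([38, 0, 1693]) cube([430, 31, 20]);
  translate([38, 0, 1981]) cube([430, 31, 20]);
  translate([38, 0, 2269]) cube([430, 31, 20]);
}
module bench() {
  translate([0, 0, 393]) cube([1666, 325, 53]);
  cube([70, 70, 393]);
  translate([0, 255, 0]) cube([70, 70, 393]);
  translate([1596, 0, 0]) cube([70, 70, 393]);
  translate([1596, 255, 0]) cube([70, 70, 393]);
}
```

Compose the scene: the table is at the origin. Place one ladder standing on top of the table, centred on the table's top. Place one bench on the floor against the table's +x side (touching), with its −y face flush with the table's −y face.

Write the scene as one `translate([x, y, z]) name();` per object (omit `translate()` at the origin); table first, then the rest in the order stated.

table();
translate([549, 280, 684]) ladder();
translate([1604, 0, 0]) bench();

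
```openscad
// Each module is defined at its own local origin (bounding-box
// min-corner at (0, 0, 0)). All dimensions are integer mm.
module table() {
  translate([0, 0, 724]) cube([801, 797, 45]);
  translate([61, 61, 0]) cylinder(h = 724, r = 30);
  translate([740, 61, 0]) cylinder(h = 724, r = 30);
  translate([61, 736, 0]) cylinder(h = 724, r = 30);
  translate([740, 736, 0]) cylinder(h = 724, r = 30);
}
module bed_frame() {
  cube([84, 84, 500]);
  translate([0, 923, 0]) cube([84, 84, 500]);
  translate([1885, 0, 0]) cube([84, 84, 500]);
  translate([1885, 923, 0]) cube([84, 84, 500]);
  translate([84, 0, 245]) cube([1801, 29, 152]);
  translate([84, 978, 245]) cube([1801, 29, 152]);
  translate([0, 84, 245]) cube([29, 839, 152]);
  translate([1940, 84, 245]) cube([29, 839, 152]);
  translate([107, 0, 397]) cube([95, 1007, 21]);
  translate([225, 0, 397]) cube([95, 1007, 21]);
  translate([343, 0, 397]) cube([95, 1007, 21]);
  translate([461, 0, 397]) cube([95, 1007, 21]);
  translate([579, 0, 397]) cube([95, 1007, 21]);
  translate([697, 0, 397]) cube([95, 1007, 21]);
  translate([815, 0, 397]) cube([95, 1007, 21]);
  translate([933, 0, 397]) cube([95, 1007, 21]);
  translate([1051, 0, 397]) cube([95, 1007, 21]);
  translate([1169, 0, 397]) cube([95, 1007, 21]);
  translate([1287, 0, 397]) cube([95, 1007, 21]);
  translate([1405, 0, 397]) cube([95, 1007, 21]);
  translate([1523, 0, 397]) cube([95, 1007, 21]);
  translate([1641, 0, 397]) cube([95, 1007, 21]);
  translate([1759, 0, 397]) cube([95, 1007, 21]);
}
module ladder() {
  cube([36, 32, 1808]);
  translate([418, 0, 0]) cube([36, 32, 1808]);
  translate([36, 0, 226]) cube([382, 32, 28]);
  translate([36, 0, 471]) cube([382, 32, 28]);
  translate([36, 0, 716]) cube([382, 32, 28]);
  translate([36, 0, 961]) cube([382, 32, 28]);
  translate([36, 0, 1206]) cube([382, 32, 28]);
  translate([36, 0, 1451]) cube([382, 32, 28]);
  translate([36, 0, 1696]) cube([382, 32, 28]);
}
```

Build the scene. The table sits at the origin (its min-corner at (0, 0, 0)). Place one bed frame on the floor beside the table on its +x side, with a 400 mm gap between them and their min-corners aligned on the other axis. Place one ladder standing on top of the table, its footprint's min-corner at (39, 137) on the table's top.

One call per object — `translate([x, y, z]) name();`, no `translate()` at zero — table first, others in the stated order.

table();
translate([1201, 0, 0]) bed_frame();
translate([39, 137, 769]) ladder();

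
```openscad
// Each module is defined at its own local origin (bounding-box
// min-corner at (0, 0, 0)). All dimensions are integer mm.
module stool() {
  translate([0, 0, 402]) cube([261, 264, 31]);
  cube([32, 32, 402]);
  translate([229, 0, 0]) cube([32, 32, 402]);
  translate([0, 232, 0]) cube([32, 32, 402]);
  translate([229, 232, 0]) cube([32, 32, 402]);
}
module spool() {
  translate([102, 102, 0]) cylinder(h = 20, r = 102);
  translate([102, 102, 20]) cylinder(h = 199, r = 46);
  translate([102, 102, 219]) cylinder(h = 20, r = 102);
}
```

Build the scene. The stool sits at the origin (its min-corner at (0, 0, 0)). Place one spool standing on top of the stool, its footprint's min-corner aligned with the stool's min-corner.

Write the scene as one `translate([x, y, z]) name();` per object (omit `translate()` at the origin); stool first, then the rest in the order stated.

stool();
translate([0, 0, 433]) spool();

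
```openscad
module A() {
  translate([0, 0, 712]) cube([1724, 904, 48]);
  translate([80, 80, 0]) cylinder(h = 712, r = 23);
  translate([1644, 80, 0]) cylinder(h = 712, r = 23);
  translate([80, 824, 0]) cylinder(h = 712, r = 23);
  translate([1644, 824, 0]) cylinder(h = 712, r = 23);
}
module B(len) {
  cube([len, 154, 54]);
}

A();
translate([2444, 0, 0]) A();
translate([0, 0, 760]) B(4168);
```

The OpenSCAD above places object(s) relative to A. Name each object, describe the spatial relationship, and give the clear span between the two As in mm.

A is a table. B is a beam. A beam spans the tops of two tables. The clear span between the two tables is 720 mm.

Second table starts at x = 2444; first ends at x = 1724; clear span = 2444 − 1724 = 720 mm.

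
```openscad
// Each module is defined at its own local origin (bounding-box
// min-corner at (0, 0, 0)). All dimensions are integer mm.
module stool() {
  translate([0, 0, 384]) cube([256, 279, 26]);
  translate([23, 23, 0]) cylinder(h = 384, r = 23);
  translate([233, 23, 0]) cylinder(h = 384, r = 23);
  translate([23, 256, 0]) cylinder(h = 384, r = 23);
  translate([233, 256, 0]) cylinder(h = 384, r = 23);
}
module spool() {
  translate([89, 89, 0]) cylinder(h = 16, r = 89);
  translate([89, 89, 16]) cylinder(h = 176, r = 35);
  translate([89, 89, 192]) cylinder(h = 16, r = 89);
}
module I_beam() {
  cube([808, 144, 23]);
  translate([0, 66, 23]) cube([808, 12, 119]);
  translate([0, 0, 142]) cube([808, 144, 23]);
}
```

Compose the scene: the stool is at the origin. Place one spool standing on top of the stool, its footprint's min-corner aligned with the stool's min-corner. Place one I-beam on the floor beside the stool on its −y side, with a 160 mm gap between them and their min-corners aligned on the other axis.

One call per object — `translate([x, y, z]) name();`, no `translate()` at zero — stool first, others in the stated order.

stool();
translate([0, 0, 410]) spool();
translate([0, -304, 0]) I_beam();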